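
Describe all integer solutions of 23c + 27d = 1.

Step 1: Compute gcd(23, 27) = 1.
Since 1 divides 1, solutions exist.

Step 2: Find a particular solution using extended Euclidean algorithm.
We get c₀ = -7, d₀ = 6.
Check: 23*-7 + 27*6 = 1 = 1 ✓

Step 3: Write the general solution.
c = -7 + (27/1)t = -7 + 27t
d = 6 - (23/1)t = 6 - 23t
for any integer t.

c = -7 + 27t, d = 6 - 23t for integer t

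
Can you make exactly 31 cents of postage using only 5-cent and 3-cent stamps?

We need non-negative x, y with 5x + 3y = 31.
gcd(5, 3) = 1 divides 31, so integer solutions exist.
Search for a non-negative one: x = 2 gives 3y = 31 - 10 = 21, so y = 7.
Check: 5·2 + 3·7 = 31 ✓

Yes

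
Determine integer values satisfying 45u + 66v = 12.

Step 1: Check solvability.
gcd(45, 66) = 3
Since 3 divides 12, solutions exist.

Step 2: Apply extended Euclidean algorithm to find gcd.
We find integers such that 45*x0 + 66*y0 = 3

Step 3: Scale the particular solution.
Multiply by 12/3 = 4:
u = 12, v = -8

Step 4: Verify.
45*(12) + 66*(-8) = 12 = 12 ✓

u = 12, v = -8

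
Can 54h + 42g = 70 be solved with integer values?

Step 1: Compute gcd(54, 42).
gcd(54, 42) = 6

Step 2: Check divisibility.
Does 6 divide 70? 70 = 6 x 11 + 4, so no.

By the theorem on linear Diophantine equations, 54h + 42g = 70 has integer solutions if and only if gcd(54, 42) divides 70. Since 6 does not divide 70, no solutions exist.

No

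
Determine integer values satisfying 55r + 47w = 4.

Step 1: Check solvability.
gcd(55, 47) = 1
Since 1 divides 4, solutions exist.

Step 2: Apply extended Euclidean algorithm to find gcd.
We find integers such that 55*x0 + 47*y0 = 1

Step 3: Scale the particular solution.
Multiply by 4/1 = 4:
r = 24, w = -28

Step 4: Verify.
55*(24) + 47*(-28) = 4 = 4 ✓

r = 24, w = -28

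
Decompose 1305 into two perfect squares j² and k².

We need to find integers j, k > 0 such that j² + k² = 1305.
Trying j = 3: k² = 1305 - 3² = 1305 - 9 = 1296
k = 36
Check: 3² + 36² = 9 + 1296 = 1305 ✓

1305 = 3² + 36²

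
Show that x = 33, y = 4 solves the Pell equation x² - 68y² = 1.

Compute x² = 33² = 1089
Compute 68y² = 68·4² = 68·16 = 1088
x² - 68y² = 1089 - 1088 = 1
Since this equals 1, (33, 4) is a solution.

Yes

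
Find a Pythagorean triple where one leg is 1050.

We need the other leg and hypotenuse such that 1050² + x² = c².
Take x = 184, c = 1066: 1050² + 184² = 1102500 + 33856 = 1136356 = 1066² ✓
Triple: (1050, 184, 1066)

(1050, 184, 1066)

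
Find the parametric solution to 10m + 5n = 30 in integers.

Step 1: Compute gcd(10, 5) = 5.
Since 5 divides 30, solutions exist.

Step 2: Find a particular solution using extended Euclidean algorithm.
We get m₀ = 0, n₀ = 6.
Check: 10*0 + 5*6 = 30 = 30 ✓

Step 3: Write the general solution.
m = 0 + (5/5)t = 0 + 1t
n = 6 - (10/5)t = 6 - 2t
for any integer t.

m = 0 + 1t, n = 6 - 2t for integer t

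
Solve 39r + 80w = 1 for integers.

Step 1: Check solvability.
gcd(39, 80) = 1
Since 1 divides 1, solutions exist.

Step 2: Apply extended Euclidean algorithm to find gcd.
We find integers such that 39*x0 + 80*y0 = 1

Step 3: Scale the particular solution.
Multiply by 1/1 = 1:
r = 39, w = -19

Step 4: Verify.
39*(39) + 80*(-19) = 1 = 1 ✓

r = 39, w = -19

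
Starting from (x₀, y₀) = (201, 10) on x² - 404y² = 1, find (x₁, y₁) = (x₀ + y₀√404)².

Solutions to x² - Dy² = 1 are generated by powers of (x₀ + y₀√D).
The next solution satisfies x₁ + y₁√404 = (x₀ + y₀√404)², giving:
x₁ = x₀² + 404y₀² = 201² + 404·10² = 40401 + 40400 = 80801
y₁ = 2x₀y₀ = 2·201·10 = 4020

Verify: 80801² - 404·4020² = 6528801601 - 6528801600 = 1 ✓

x = 80801, y = 4020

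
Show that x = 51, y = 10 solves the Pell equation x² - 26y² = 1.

Compute x² = 51² = 2601
Compute 26y² = 26·10² = 26·100 = 2600
x² - 26y² = 2601 - 2600 = 1
Since this equals 1, (51, 10) is a solution.

Yes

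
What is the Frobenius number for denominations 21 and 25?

For two coprime denominations a and b, the Frobenius number (largest value not representable as a non-negative combination) is ab - a - b.
Here gcd(21, 25) = 1, so they are coprime.
F(21, 25) = 21·25 - 21 - 25 = 525 - 46 = 479

479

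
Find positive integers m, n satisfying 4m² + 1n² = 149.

Try small values of m and check whether (149 - 4m²)/1 is a perfect square.
m = 5: 4·5² = 100, so 1n² = 149 - 100 = 49, giving n² = 49, n = 7.
Check: 4·5² + 1·7² = 100 + 49 = 149 ✓

m = 5, n = 7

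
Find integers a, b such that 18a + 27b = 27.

Step 1: Check solvability.
gcd(18, 27) = 9
Since 9 divides 27, solutions exist.

Step 2: Apply extended Euclidean algorithm to find gcd.
We find integers such that 18*x0 + 27*y0 = 9

Step 3: Scale the particular solution.
Multiply by 27/9 = 3:
a = -3, b = 3

Step 4: Verify.
18*(-3) + 27*(3) = 27 = 27 ✓

a = -3, b = 3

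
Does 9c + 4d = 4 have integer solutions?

Step 1: Compute gcd(9, 4).
gcd(9, 4) = 1

Step 2: Check divisibility.
Does 1 divide 4? 4 = 1 x 4, so yes.

By the theorem on linear Diophantine equations, 9c + 4d = 4 has integer solutions if and only if gcd(9, 4) divides 4. Since 1 | 4, solutions exist.

Yes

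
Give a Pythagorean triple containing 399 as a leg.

We need the other leg and hypotenuse such that 399² + x² = c².
Take x = 1600, c = 1649: 399² + 1600² = 159201 + 2560000 = 2719201 = 1649² ✓
Triple: (399, 1600, 1649)

(399, 1600, 1649)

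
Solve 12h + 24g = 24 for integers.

Step 1: Check solvability.
gcd(12, 24) = 12
Since 12 divides 24, solutions exist.

Step 2: Apply extended Euclidean algorithm to find gcd.
We find integers such that 12*x0 + 24*y0 = 12

Step 3: Scale the particular solution.
Multiply by 24/12 = 2:
h = 2, g = 0

Step 4: Verify.
12*(2) + 24*(0) = 24 = 24 ✓

h = 2, g = 0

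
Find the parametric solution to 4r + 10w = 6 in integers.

Step 1: Compute gcd(4, 10) = 2.
Since 2 divides 6, solutions exist.

Step 2: Find a particular solution using extended Euclidean algorithm.
We get r₀ = -6, w₀ = 3.
Check: 4*-6 + 10*3 = 6 = 6 ✓

Step 3: Write the general solution.
r = -6 + (10/2)t = -6 + 5t
w = 3 - (4/2)t = 3 - 2t
for any integer t.

r = -6 + 5t, w = 3 - 2t for integer t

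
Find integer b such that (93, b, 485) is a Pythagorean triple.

b² = c² - a² = 485² - 93² = 235225 - 8649 = 226576
b = sqrt(226576) = 476

476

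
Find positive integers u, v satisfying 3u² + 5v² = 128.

Try small values of u and check whether (128 - 3u²)/5 is a perfect square.
u = 1: 3·1² = 3, so 5v² = 128 - 3 = 125, giving v² = 25, v = 5.
Check: 3·1² + 5·5² = 3 + 125 = 128 ✓

u = 1, v = 5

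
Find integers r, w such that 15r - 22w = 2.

Step 1: Check solvability.
gcd(15, 22) = 1
Since 1 divides 2, solutions exist.

Step 2: Apply extended Euclidean algorithm to find gcd.
We find integers such that 15*x0 + 22*y0 = 1

Step 3: Scale the particular solution.
Multiply by 2/1 = 2:
r = 6, w = 4

Step 4: Verify.
15*(6) - 22*(4) = 2 = 2 ✓

r = 6, w = 4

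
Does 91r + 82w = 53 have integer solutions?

Step 1: Compute gcd(91, 82).
gcd(91, 82) = 1

Step 2: Check divisibility.
Does 1 divide 53? 53 = 1 x 53, so yes.

By the theorem on linear Diophantine equations, 91r + 82w = 53 has integer solutions if and only if gcd(91, 82) divides 53. Since 1 | 53, solutions exist.

Yes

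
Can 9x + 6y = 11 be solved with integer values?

Step 1: Compute gcd(9, 6).
gcd(9, 6) = 3

Step 2: Check divisibility.
Does 3 divide 11? 11 = 3 x 3 + 2, so no.

By the theorem on linear Diophantine equations, 9x + 6y = 11 has integer solutions if and only if gcd(9, 6) divides 11. Since 3 does not divide 11, no solutions exist.

No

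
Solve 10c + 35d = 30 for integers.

Step 1: Check solvability.
gcd(10, 35) = 5
Since 5 divides 30, solutions exist.

Step 2: Apply extended Euclidean algorithm to find gcd.
We find integers such that 10*x0 + 35*y0 = 5

Step 3: Scale the particular solution.
Multiply by 30/5 = 6:
c = -18, d = 6

Step 4: Verify.
10*(-18) + 35*(6) = 30 = 30 ✓

c = -18, d = 6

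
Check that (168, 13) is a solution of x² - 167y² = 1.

Compute x² = 168² = 28224
Compute 167y² = 167·13² = 167·169 = 28223
x² - 167y² = 28224 - 28223 = 1
Since this equals 1, (168, 13) is a solution.

Yes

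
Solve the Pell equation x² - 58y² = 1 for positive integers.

We seek the smallest positive integers (x, y) with x² - 58y² = 1, i.e., x² = 58y² + 1.
Try successive y values:
y = 1: x² = 58·1² + 1 = 59, not a perfect square
y = 2: x² = 58·2² + 1 = 233, not a perfect square
y = 3: x² = 58·3² + 1 = 523, not a perfect square
... continuing the search (or via continued fractions) ...
y = 2574: x² = 58·2574² + 1 = 384277609, x = 19603 ✓

Verify: 19603² - 58·2574² = 384277609 - 384277608 = 1 ✓

x = 19603, y = 2574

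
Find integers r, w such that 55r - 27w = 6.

Step 1: Check solvability.
gcd(55, 27) = 1
Since 1 divides 6, solutions exist.

Step 2: Apply extended Euclidean algorithm to find gcd.
We find integers such that 55*x0 + 27*y0 = 1

Step 3: Scale the particular solution.
Multiply by 6/1 = 6:
r = 6, w = 12

Step 4: Verify.
55*(6) - 27*(12) = 6 = 6 ✓

r = 6, w = 12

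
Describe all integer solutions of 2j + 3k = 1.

Step 1: Compute gcd(2, 3) = 1.
Since 1 divides 1, solutions exist.

Step 2: Find a particular solution using extended Euclidean algorithm.
We get j₀ = -1, k₀ = 1.
Check: 2*-1 + 3*1 = 1 = 1 ✓

Step 3: Write the general solution.
j = -1 + (3/1)t = -1 + 3t
k = 1 - (2/1)t = 1 - 2t
for any integer t.

j = -1 + 3t, k = 1 - 2t for integer t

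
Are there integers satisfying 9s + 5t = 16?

Step 1: Compute gcd(9, 5).
gcd(9, 5) = 1

Step 2: Check divisibility.
Does 1 divide 16? 16 = 1 x 16, so yes.

By the theorem on linear Diophantine equations, 9s + 5t = 16 has integer solutions if and only if gcd(9, 5) divides 16. Since 1 | 16, solutions exist.

Yes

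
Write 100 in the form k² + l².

We need to find integers k, l > 0 such that k² + l² = 100.
Trying k = 6: l² = 100 - 6² = 100 - 36 = 64
l = 8
Check: 6² + 8² = 36 + 64 = 100 ✓

100 = 6² + 8²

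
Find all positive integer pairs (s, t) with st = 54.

The positive divisors of 54 are: 1, 2, 3, 6, 9, 18, 27, 54.
Each divisor d gives the pair (d, 54/d):
(1, 54), (2, 27), (3, 18), (6, 9), (9, 6), (18, 3), (27, 2), (54, 1)

(1, 54), (2, 27), (3, 18), (6, 9), (9, 6), (18, 3), (27, 2), (54, 1)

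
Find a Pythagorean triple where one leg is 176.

We need the other leg and hypotenuse such that 176² + x² = c².
Take x = 468, c = 500: 176² + 468² = 30976 + 219024 = 250000 = 500² ✓
Triple: (468, 176, 500)

(468, 176, 500)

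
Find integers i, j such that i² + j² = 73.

We need to find integers i, j > 0 such that i² + j² = 73.
Trying i = 3: j² = 73 - 3² = 73 - 9 = 64
j = 8
Check: 3² + 8² = 9 + 64 = 73 ✓

73 = 3² + 8²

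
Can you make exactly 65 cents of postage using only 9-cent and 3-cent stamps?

We need non-negative x, y with 9x + 3y = 65.
gcd(9, 3) = 3, and 3 does not divide 65.
No integer solutions exist, so certainly no non-negative ones.

No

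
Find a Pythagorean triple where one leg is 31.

We need the other leg and hypotenuse such that 31² + x² = c².
Take x = 480, c = 481: 31² + 480² = 961 + 230400 = 231361 = 481² ✓
Triple: (31, 480, 481)

(31, 480, 481)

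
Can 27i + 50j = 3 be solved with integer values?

Step 1: Compute gcd(27, 50).
gcd(27, 50) = 1

Step 2: Check divisibility.
Does 1 divide 3? 3 = 1 x 3, so yes.

By the theorem on linear Diophantine equations, 27i + 50j = 3 has integer solutions if and only if gcd(27, 50) divides 3. Since 1 | 3, solutions exist.

Yes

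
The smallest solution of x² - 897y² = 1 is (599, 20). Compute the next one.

Solutions to x² - Dy² = 1 are generated by powers of (x₀ + y₀√D).
The next solution satisfies x₁ + y₁√897 = (x₀ + y₀√897)², giving:
x₁ = x₀² + 897y₀² = 599² + 897·20² = 358801 + 358800 = 717601
y₁ = 2x₀y₀ = 2·599·20 = 23960

Verify: 717601² - 897·23960² = 514951195201 - 514951195200 = 1 ✓

x = 717601, y = 23960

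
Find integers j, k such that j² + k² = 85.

We need to find integers j, k > 0 such that j² + k² = 85.
Trying j = 2: k² = 85 - 2² = 85 - 4 = 81
k = 9
Check: 2² + 9² = 4 + 81 = 85 ✓

85 = 2² + 9²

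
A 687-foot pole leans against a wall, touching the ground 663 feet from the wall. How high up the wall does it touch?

The ladder, wall, and ground form a right triangle with hypotenuse 687 and one leg 663.
By the Pythagorean theorem: h² = 687² - 663² = 471969 - 439569 = 32400
h = √32400 = 180 feet

180 feet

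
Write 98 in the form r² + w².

We need to find integers r, w > 0 such that r² + w² = 98.
Trying r = 7: w² = 98 - 7² = 98 - 49 = 49
w = 7
Check: 7² + 7² = 49 + 49 = 98 ✓

98 = 7² + 7²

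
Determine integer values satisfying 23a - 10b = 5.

Step 1: Check solvability.
gcd(23, 10) = 1
Since 1 divides 5, solutions exist.

Step 2: Apply extended Euclidean algorithm to find gcd.
We find integers such that 23*x0 + 10*y0 = 1

Step 3: Scale the particular solution.
Multiply by 5/1 = 5:
a = -15, b = -35

Step 4: Verify.
23*(-15) - 10*(-35) = 5 = 5 ✓

a = -15, b = -35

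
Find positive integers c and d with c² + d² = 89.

We need to find integers c, d > 0 such that c² + d² = 89.
Trying c = 5: d² = 89 - 5² = 89 - 25 = 64
d = 8
Check: 5² + 8² = 25 + 64 = 89 ✓

89 = 5² + 8²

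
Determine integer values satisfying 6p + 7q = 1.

Step 1: Check solvability.
gcd(6, 7) = 1
Since 1 divides 1, solutions exist.

Step 2: Apply extended Euclidean algorithm to find gcd.
We find integers such that 6*x0 + 7*y0 = 1

Step 3: Scale the particular solution.
Multiply by 1/1 = 1:
p = -1, q = 1

Step 4: Verify.
6*(-1) + 7*(1) = 1 = 1 ✓

p = -1, q = 1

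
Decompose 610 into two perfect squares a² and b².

We need to find integers a, b > 0 such that a² + b² = 610.
Trying a = 9: b² = 610 - 9² = 610 - 81 = 529
b = 23
Check: 9² + 23² = 81 + 529 = 610 ✓

610 = 9² + 23²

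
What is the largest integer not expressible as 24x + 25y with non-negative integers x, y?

For two coprime denominations a and b, the Frobenius number (largest value not representable as a non-negative combination) is ab - a - b.
Here gcd(24, 25) = 1, so they are coprime.
F(24, 25) = 24·25 - 24 - 25 = 600 - 49 = 551

551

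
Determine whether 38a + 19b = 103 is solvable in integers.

Step 1: Compute gcd(38, 19).
gcd(38, 19) = 19

Step 2: Check divisibility.
Does 19 divide 103? 103 = 19 x 5 + 8, so no.

By the theorem on linear Diophantine equations, 38a + 19b = 103 has integer solutions if and only if gcd(38, 19) divides 103. Since 19 does not divide 103, no solutions exist.

No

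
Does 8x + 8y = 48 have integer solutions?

Step 1: Compute gcd(8, 8).
gcd(8, 8) = 8

Step 2: Check divisibility.
Does 8 divide 48? 48 = 8 x 6, so yes.

By the theorem on linear Diophantine equations, 8x + 8y = 48 has integer solutions if and only if gcd(8, 8) divides 48. Since 8 | 48, solutions exist.

Yes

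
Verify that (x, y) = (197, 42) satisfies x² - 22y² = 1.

Compute x² = 197² = 38809
Compute 22y² = 22·42² = 22·1764 = 38808
x² - 22y² = 38809 - 38808 = 1
Since this equals 1, (197, 42) is a solution.

Yes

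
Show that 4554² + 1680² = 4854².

Compute a² + b² = 4554² + 1680² = 20738916 + 2822400 = 23561316
Compute c² = 4854² = 23561316
Since 23561316 = 23561316, confirmed.

Yes, it is a Pythagorean triple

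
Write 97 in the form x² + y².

We need to find integers x, y > 0 such that x² + y² = 97.
Trying x = 4: y² = 97 - 4² = 97 - 16 = 81
y = 9
Check: 4² + 9² = 16 + 81 = 97 ✓

97 = 4² + 9²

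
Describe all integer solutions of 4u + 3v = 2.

Step 1: Compute gcd(4, 3) = 1.
Since 1 divides 2, solutions exist.

Step 2: Find a particular solution using extended Euclidean algorithm.
We get u₀ = 2, v₀ = -2.
Check: 4*2 + 3*-2 = 2 = 2 ✓

Step 3: Write the general solution.
u = 2 + (3/1)t = 2 + 3t
v = -2 - (4/1)t = -2 - 4t
for any integer t.

u = 2 + 3t, v = -2 - 4t for integer t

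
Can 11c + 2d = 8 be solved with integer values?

Step 1: Compute gcd(11, 2).
gcd(11, 2) = 1

Step 2: Check divisibility.
Does 1 divide 8? 8 = 1 x 8, so yes.

By the theorem on linear Diophantine equations, 11c + 2d = 8 has integer solutions if and only if gcd(11, 2) divides 8. Since 1 | 8, solutions exist.

Yes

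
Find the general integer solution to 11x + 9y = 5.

Step 1: Compute gcd(11, 9) = 1.
Since 1 divides 5, solutions exist.

Step 2: Find a particular solution using extended Euclidean algorithm.
We get x₀ = -20, y₀ = 25.
Check: 11*-20 + 9*25 = 5 = 5 ✓

Step 3: Write the general solution.
x = -20 + (9/1)t = -20 + 9t
y = 25 - (11/1)t = 25 - 11t
for any integer t.

x = -20 + 9t, y = 25 - 11t for integer t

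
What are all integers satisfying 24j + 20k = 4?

Step 1: Compute gcd(24, 20) = 4.
Since 4 divides 4, solutions exist.

Step 2: Find a particular solution using extended Euclidean algorithm.
We get j₀ = 1, k₀ = -1.
Check: 24*1 + 20*-1 = 4 = 4 ✓

Step 3: Write the general solution.
j = 1 + (20/4)t = 1 + 5t
k = -1 - (24/4)t = -1 - 6t
for any integer t.

j = 1 + 5t, k = -1 - 6t for integer t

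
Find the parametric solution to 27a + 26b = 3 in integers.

Step 1: Compute gcd(27, 26) = 1.
Since 1 divides 3, solutions exist.

Step 2: Find a particular solution using extended Euclidean algorithm.
We get a₀ = 3, b₀ = -3.
Check: 27*3 + 26*-3 = 3 = 3 ✓

Step 3: Write the general solution.
a = 3 + (26/1)t = 3 + 26t
b = -3 - (27/1)t = -3 - 27t
for any integer t.

a = 3 + 26t, b = -3 - 27t for integer t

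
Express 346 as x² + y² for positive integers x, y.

We need to find integers x, y > 0 such that x² + y² = 346.
Trying x = 11: y² = 346 - 11² = 346 - 121 = 225
y = 15
Check: 11² + 15² = 121 + 225 = 346 ✓

346 = 11² + 15²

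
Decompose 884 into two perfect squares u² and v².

We need to find integers u, v > 0 such that u² + v² = 884.
Trying u = 10: v² = 884 - 10² = 884 - 100 = 784
v = 28
Check: 10² + 28² = 100 + 784 = 884 ✓

884 = 10² + 28²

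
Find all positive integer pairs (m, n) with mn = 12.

The positive divisors of 12 are: 1, 2, 3, 4, 6, 12.
Each divisor d gives the pair (d, 12/d):
(1, 12), (2, 6), (3, 4), (4, 3), (6, 2), (12, 1)

(1, 12), (2, 6), (3, 4), (4, 3), (6, 2), (12, 1)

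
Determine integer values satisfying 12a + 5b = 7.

Step 1: Check solvability.
gcd(12, 5) = 1
Since 1 divides 7, solutions exist.

Step 2: Apply extended Euclidean algorithm to find gcd.
We find integers such that 12*x0 + 5*y0 = 1

Step 3: Scale the particular solution.
Multiply by 7/1 = 7:
a = -14, b = 35

Step 4: Verify.
12*(-14) + 5*(35) = 7 = 7 ✓

a = -14, b = 35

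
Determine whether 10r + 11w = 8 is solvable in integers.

Step 1: Compute gcd(10, 11).
gcd(10, 11) = 1

Step 2: Check divisibility.
Does 1 divide 8? 8 = 1 x 8, so yes.

By the theorem on linear Diophantine equations, 10r + 11w = 8 has integer solutions if and only if gcd(10, 11) divides 8. Since 1 | 8, solutions exist.

Yes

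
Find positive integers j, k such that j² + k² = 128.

Search for j with 128 - j² a perfect square.
j = 8: 128 - 8² = 128 - 64 = 64 = 8² ✓
So j = 8, k = 8.

j = 8, k = 8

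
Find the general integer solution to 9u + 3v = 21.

Step 1: Compute gcd(9, 3) = 3.
Since 3 divides 21, solutions exist.

Step 2: Find a particular solution using extended Euclidean algorithm.
We get u₀ = 0, v₀ = 7.
Check: 9*0 + 3*7 = 21 = 21 ✓

Step 3: Write the general solution.
u = 0 + (3/3)t = 0 + 1t
v = 7 - (9/3)t = 7 - 3t
for any integer t.

u = 0 + 1t, v = 7 - 3t for integer t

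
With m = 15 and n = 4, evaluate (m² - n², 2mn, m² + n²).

a = m² - n² = 225 - 16 = 209
b = 2mn = 2·15·4 = 120
c = m² + n² = 225 + 16 = 241
Verify: 209² + 120² = 43681 + 14400 = 58081 = 241² ✓

(209, 120, 241)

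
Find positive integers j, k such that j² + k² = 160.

Search for j with 160 - j² a perfect square.
j = 4: 160 - 4² = 160 - 16 = 144 = 12² ✓
So j = 4, k = 12.

j = 4, k = 12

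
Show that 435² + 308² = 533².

Compute a² + b²:
435² + 308² = 189225 + 94864 = 284089
Compute c²:
533² = 284089
Since 284089 = 284089, it is a Pythagorean triple.

Yes, it is a Pythagorean triple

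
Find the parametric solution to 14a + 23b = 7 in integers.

Step 1: Compute gcd(14, 23) = 1.
Since 1 divides 7, solutions exist.

Step 2: Find a particular solution using extended Euclidean algorithm.
We get a₀ = 35, b₀ = -21.
Check: 14*35 + 23*-21 = 7 = 7 ✓

Step 3: Write the general solution.
a = 35 + (23/1)t = 35 + 23t
b = -21 - (14/1)t = -21 - 14t
for any integer t.

a = 35 + 23t, b = -21 - 14t for integer t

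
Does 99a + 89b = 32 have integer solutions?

Step 1: Compute gcd(99, 89).
gcd(99, 89) = 1

Step 2: Check divisibility.
Does 1 divide 32? 32 = 1 x 32, so yes.

By the theorem on linear Diophantine equations, 99a + 89b = 32 has integer solutions if and only if gcd(99, 89) divides 32. Since 1 | 32, solutions exist.

Yes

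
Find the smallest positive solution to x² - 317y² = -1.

We need x² = 317y² - 1. Try successive y:
y = 1: x² = 317·1² - 1 = 316, not a perfect square
y = 2: x² = 317·2² - 1 = 1267, not a perfect square
y = 3: x² = 317·3² - 1 = 2852, not a perfect square
...
y = 19805: x² = 317·19805² - 1 = 124339453924 = 352618² ✓
Check: 352618² - 317·19805² = 124339453924 - 124339453925 = -1 ✓

x = 352618, y = 19805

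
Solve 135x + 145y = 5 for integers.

Step 1: Check solvability.
gcd(135, 145) = 5
Since 5 divides 5, solutions exist.

Step 2: Apply extended Euclidean algorithm to find gcd.
We find integers such that 135*x0 + 145*y0 = 5

Step 3: Scale the particular solution.
Multiply by 5/5 = 1:
x = 14, y = -13

Step 4: Verify.
135*(14) + 145*(-13) = 5 = 5 ✓

x = 14, y = -13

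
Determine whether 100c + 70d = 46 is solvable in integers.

Step 1: Compute gcd(100, 70).
gcd(100, 70) = 10

Step 2: Check divisibility.
Does 10 divide 46? 46 = 10 x 4 + 6, so no.

By the theorem on linear Diophantine equations, 100c + 70d = 46 has integer solutions if and only if gcd(100, 70) divides 46. Since 10 does not divide 46, no solutions exist.

No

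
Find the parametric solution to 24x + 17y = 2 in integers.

Step 1: Compute gcd(24, 17) = 1.
Since 1 divides 2, solutions exist.

Step 2: Find a particular solution using extended Euclidean algorithm.
We get x₀ = 10, y₀ = -14.
Check: 24*10 + 17*-14 = 2 = 2 ✓

Step 3: Write the general solution.
x = 10 + (17/1)t = 10 + 17t
y = -14 - (24/1)t = -14 - 24t
for any integer t.

x = 10 + 17t, y = -14 - 24t for integer t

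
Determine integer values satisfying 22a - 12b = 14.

Step 1: Check solvability.
gcd(22, 12) = 2
Since 2 divides 14, solutions exist.

Step 2: Apply extended Euclidean algorithm to find gcd.
We find integers such that 22*x0 + 12*y0 = 2

Step 3: Scale the particular solution.
Multiply by 14/2 = 7:
a = -7, b = -14

Step 4: Verify.
22*(-7) - 12*(-14) = 14 = 14 ✓

a = -7, b = -14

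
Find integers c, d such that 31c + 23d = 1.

Step 1: Check solvability.
gcd(31, 23) = 1
Since 1 divides 1, solutions exist.

Step 2: Apply extended Euclidean algorithm to find gcd.
We find integers such that 31*x0 + 23*y0 = 1

Step 3: Scale the particular solution.
Multiply by 1/1 = 1:
c = 3, d = -4

Step 4: Verify.
31*(3) + 23*(-4) = 1 = 1 ✓

c = 3, d = -4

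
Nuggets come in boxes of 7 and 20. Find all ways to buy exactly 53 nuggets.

We need non-negative integers (x, y) with 7x + 20y = 53.
For each x in 0..7, check if 53 - 7x is a non-negative multiple of 20.
No x yields an integer y ≥ 0.

No solution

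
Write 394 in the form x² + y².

We need to find integers x, y > 0 such that x² + y² = 394.
Trying x = 13: y² = 394 - 13² = 394 - 169 = 225
y = 15
Check: 13² + 15² = 169 + 225 = 394 ✓

394 = 13² + 15²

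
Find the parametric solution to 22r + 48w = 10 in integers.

Step 1: Compute gcd(22, 48) = 2.
Since 2 divides 10, solutions exist.

Step 2: Find a particular solution using extended Euclidean algorithm.
We get r₀ = 55, w₀ = -25.
Check: 22*55 + 48*-25 = 10 = 10 ✓

Step 3: Write the general solution.
r = 55 + (48/2)t = 55 + 24t
w = -25 - (22/2)t = -25 - 11t
for any integer t.

r = 55 + 24t, w = -25 - 11t for integer t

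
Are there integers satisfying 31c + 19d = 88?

Step 1: Compute gcd(31, 19).
gcd(31, 19) = 1

Step 2: Check divisibility.
Does 1 divide 88? 88 = 1 x 88, so yes.

By the theorem on linear Diophantine equations, 31c + 19d = 88 has integer solutions if and only if gcd(31, 19) divides 88. Since 1 | 88, solutions exist.

Yes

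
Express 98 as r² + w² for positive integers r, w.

We need to find integers r, w > 0 such that r² + w² = 98.
Trying r = 7: w² = 98 - 7² = 98 - 49 = 49
w = 7
Check: 7² + 7² = 49 + 49 = 98 ✓

98 = 7² + 7²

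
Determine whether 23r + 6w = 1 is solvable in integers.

Step 1: Compute gcd(23, 6).
gcd(23, 6) = 1

Step 2: Check divisibility.
Does 1 divide 1? 1 = 1 x 1, so yes.

By the theorem on linear Diophantine equations, 23r + 6w = 1 has integer solutions if and only if gcd(23, 6) divides 1. Since 1 | 1, solutions exist.

Yes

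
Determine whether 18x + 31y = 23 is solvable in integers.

Step 1: Compute gcd(18, 31).
gcd(18, 31) = 1

Step 2: Check divisibility.
Does 1 divide 23? 23 = 1 x 23, so yes.

By the theorem on linear Diophantine equations, 18x + 31y = 23 has integer solutions if and only if gcd(18, 31) divides 23. Since 1 | 23, solutions exist.

Yes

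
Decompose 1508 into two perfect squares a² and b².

We need to find integers a, b > 0 such that a² + b² = 1508.
Trying a = 8: b² = 1508 - 8² = 1508 - 64 = 1444
b = 38
Check: 8² + 38² = 64 + 1444 = 1508 ✓

1508 = 8² + 38²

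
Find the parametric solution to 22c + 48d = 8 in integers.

Step 1: Compute gcd(22, 48) = 2.
Since 2 divides 8, solutions exist.

Step 2: Find a particular solution using extended Euclidean algorithm.
We get c₀ = 44, d₀ = -20.
Check: 22*44 + 48*-20 = 8 = 8 ✓

Step 3: Write the general solution.
c = 44 + (48/2)t = 44 + 24t
d = -20 - (22/2)t = -20 - 11t
for any integer t.

c = 44 + 24t, d = -20 - 11t for integer t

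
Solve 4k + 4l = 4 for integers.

Step 1: Check solvability.
gcd(4, 4) = 4
Since 4 divides 4, solutions exist.

Step 2: Apply extended Euclidean algorithm to find gcd.
We find integers such that 4*x0 + 4*y0 = 4

Step 3: Scale the particular solution.
Multiply by 4/4 = 1:
k = 0, l = 1

Step 4: Verify.
4*(0) + 4*(1) = 4 = 4 ✓

k = 0, l = 1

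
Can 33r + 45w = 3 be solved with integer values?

Step 1: Compute gcd(33, 45).
gcd(33, 45) = 3

Step 2: Check divisibility.
Does 3 divide 3? 3 = 3 x 1, so yes.

By the theorem on linear Diophantine equations, 33r + 45w = 3 has integer solutions if and only if gcd(33, 45) divides 3. Since 3 | 3, solutions exist.

Yes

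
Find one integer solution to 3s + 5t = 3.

Step 1: Check solvability.
gcd(3, 5) = 1
Since 1 divides 3, solutions exist.

Step 2: Apply extended Euclidean algorithm to find gcd.
We find integers such that 3*x0 + 5*y0 = 1

Step 3: Scale the particular solution.
Multiply by 3/1 = 3:
s = 6, t = -3

Step 4: Verify.
3*(6) + 5*(-3) = 3 = 3 ✓

s = 6, t = -3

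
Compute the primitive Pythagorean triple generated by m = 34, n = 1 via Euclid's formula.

a = m² - n² = 1156 - 1 = 1155
b = 2mn = 2·34·1 = 68
c = m² + n² = 1156 + 1 = 1157
Verify: 1155² + 68² = 1334025 + 4624 = 1338649 = 1157² ✓

(1155, 68, 1157)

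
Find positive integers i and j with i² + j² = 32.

We need to find integers i, j > 0 such that i² + j² = 32.
Trying i = 4: j² = 32 - 4² = 32 - 16 = 16
j = 4
Check: 4² + 4² = 16 + 16 = 32 ✓

32 = 4² + 4²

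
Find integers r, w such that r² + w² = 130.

We need to find integers r, w > 0 such that r² + w² = 130.
Trying r = 3: w² = 130 - 3² = 130 - 9 = 121
w = 11
Check: 3² + 11² = 9 + 121 = 130 ✓

130 = 3² + 11²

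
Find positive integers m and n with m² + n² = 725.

We need to find integers m, n > 0 such that m² + n² = 725.
Trying m = 7: n² = 725 - 7² = 725 - 49 = 676
n = 26
Check: 7² + 26² = 49 + 676 = 725 ✓

725 = 7² + 26²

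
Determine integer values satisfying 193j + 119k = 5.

Step 1: Check solvability.
gcd(193, 119) = 1
Since 1 divides 5, solutions exist.

Step 2: Apply extended Euclidean algorithm to find gcd.
We find integers such that 193*x0 + 119*y0 = 1

Step 3: Scale the particular solution.
Multiply by 5/1 = 5:
j = 185, k = -300

Step 4: Verify.
193*(185) + 119*(-300) = 5 = 5 ✓

j = 185, k = -300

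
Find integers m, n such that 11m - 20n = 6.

Step 1: Check solvability.
gcd(11, 20) = 1
Since 1 divides 6, solutions exist.

Step 2: Apply extended Euclidean algorithm to find gcd.
We find integers such that 11*x0 + 20*y0 = 1

Step 3: Scale the particular solution.
Multiply by 6/1 = 6:
m = -54, n = -30

Step 4: Verify.
11*(-54) - 20*(-30) = 6 = 6 ✓

m = -54, n = -30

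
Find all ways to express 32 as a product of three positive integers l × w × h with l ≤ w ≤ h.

Iterate l from 1 to ⌊32^(1/3)⌋. For each l dividing 32, iterate w ≥ l with w dividing 32/l, and set h = 32/(l·w).
Triples found (5): (1×1×32), (1×2×16), (1×4×8), (2×2×8), (2×4×4)

(1×1×32), (1×2×16), (1×4×8), (2×2×8), (2×4×4)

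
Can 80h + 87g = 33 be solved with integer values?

Step 1: Compute gcd(80, 87).
gcd(80, 87) = 1

Step 2: Check divisibility.
Does 1 divide 33? 33 = 1 x 33, so yes.

By the theorem on linear Diophantine equations, 80h + 87g = 33 has integer solutions if and only if gcd(80, 87) divides 33. Since 1 | 33, solutions exist.

Yes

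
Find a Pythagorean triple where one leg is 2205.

We need the other leg and hypotenuse such that 2205² + x² = c².
Take x = 5800, c = 6205: 2205² + 5800² = 4862025 + 33640000 = 38502025 = 6205² ✓
Triple: (2205, 5800, 6205)

(2205, 5800, 6205)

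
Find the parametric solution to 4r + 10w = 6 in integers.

Step 1: Compute gcd(4, 10) = 2.
Since 2 divides 6, solutions exist.

Step 2: Find a particular solution using extended Euclidean algorithm.
We get r₀ = -6, w₀ = 3.
Check: 4*-6 + 10*3 = 6 = 6 ✓

Step 3: Write the general solution.
r = -6 + (10/2)t = -6 + 5t
w = 3 - (4/2)t = 3 - 2t
for any integer t.

r = -6 + 5t, w = 3 - 2t for integer t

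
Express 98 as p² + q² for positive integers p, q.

We need to find integers p, q > 0 such that p² + q² = 98.
Trying p = 7: q² = 98 - 7² = 98 - 49 = 49
q = 7
Check: 7² + 7² = 49 + 49 = 98 ✓

98 = 7² + 7²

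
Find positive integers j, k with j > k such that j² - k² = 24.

Factor: j² - k² = (j+k)(j-k) = 24.
We need two factors of 24 with the same parity.
Use j+k = 12 and j-k = 2 (product 12·2 = 24).
Adding: 2j = 14, so j = 7.
Subtracting: 2k = 10, so k = 5.
Check: 7² - 5² = 49 - 25 = 24 ✓

j = 7, k = 5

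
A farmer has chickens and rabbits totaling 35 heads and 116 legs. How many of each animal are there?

Let c = chickens, r = rabbits.
Heads: c + r = 35
Legs: 2c + 4r = 116
From the first equation, c = 35 - r. Substitute:
2(35 - r) + 4r = 116
70 + 2r = 116
r = (116 - 70)/2 = 23
c = 35 - 23 = 12

Chickens: 12, Rabbits: 23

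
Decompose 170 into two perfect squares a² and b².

We need to find integers a, b > 0 such that a² + b² = 170.
Trying a = 1: b² = 170 - 1² = 170 - 1 = 169
b = 13
Check: 1² + 13² = 1 + 169 = 170 ✓

170 = 1² + 13²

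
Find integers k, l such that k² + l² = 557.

We need to find integers k, l > 0 such that k² + l² = 557.
Trying k = 14: l² = 557 - 14² = 557 - 196 = 361
l = 19
Check: 14² + 19² = 196 + 361 = 557 ✓

557 = 14² + 19²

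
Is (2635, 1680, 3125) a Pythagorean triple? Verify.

Compute a² + b² = 2635² + 1680² = 6943225 + 2822400 = 9765625
Compute c² = 3125² = 9765625
Since 9765625 = 9765625, confirmed.

Yes, it is a Pythagorean triple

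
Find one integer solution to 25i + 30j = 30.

Step 1: Check solvability.
gcd(25, 30) = 5
Since 5 divides 30, solutions exist.

Step 2: Apply extended Euclidean algorithm to find gcd.
We find integers such that 25*x0 + 30*y0 = 5

Step 3: Scale the particular solution.
Multiply by 30/5 = 6:
i = -6, j = 6

Step 4: Verify.
25*(-6) + 30*(6) = 30 = 30 ✓

i = -6, j = 6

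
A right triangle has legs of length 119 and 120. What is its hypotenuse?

c² = a² + b² = 119² + 120² = 14161 + 14400 = 28561
c = 169

169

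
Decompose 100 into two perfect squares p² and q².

We need to find integers p, q > 0 such that p² + q² = 100.
Trying p = 6: q² = 100 - 6² = 100 - 36 = 64
q = 8
Check: 6² + 8² = 36 + 64 = 100 ✓

100 = 6² + 8²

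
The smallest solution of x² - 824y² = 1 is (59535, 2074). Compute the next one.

Solutions to x² - Dy² = 1 are generated by powers of (x₀ + y₀√D).
The next solution satisfies x₁ + y₁√824 = (x₀ + y₀√824)², giving:
x₁ = x₀² + 824y₀² = 59535² + 824·2074² = 3544416225 + 3544416224 = 7088832449
y₁ = 2x₀y₀ = 2·59535·2074 = 246951180

Verify: 7088832449² - 824·246951180² = 50251545489995337601 - 50251545489995337600 = 1 ✓

x = 7088832449, y = 246951180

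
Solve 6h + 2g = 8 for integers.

Step 1: Check solvability.
gcd(6, 2) = 2
Since 2 divides 8, solutions exist.

Step 2: Apply extended Euclidean algorithm to find gcd.
We find integers such that 6*x0 + 2*y0 = 2

Step 3: Scale the particular solution.
Multiply by 8/2 = 4:
h = 0, g = 4

Step 4: Verify.
6*(0) + 2*(4) = 8 = 8 ✓

h = 0, g = 4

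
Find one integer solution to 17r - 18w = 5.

Step 1: Check solvability.
gcd(17, 18) = 1
Since 1 divides 5, solutions exist.

Step 2: Apply extended Euclidean algorithm to find gcd.
We find integers such that 17*x0 + 18*y0 = 1

Step 3: Scale the particular solution.
Multiply by 5/1 = 5:
r = -5, w = -5

Step 4: Verify.
17*(-5) - 18*(-5) = 5 = 5 ✓

r = -5, w = -5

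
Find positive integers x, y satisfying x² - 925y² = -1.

We need x² = 925y² - 1. Try successive y:
y = 1: x² = 925·1² - 1 = 924, not a perfect square
y = 2: x² = 925·2² - 1 = 3699, not a perfect square
y = 3: x² = 925·3² - 1 = 8324, not a perfect square
...
y = 29: x² = 925·29² - 1 = 777924 = 882² ✓
Check: 882² - 925·29² = 777924 - 777925 = -1 ✓

x = 882, y = 29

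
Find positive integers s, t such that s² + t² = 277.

Search for s with 277 - s² a perfect square.
s = 9: 277 - 9² = 277 - 81 = 196 = 14² ✓
So s = 9, t = 14.

s = 9, t = 14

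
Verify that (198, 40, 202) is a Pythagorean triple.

Compute a² + b² = 198² + 40² = 39204 + 1600 = 40804
Compute c² = 202² = 40804
Since 40804 = 40804, confirmed.

Yes, it is a Pythagorean triple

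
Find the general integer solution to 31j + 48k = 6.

Step 1: Compute gcd(31, 48) = 1.
Since 1 divides 6, solutions exist.

Step 2: Find a particular solution using extended Euclidean algorithm.
We get j₀ = -102, k₀ = 66.
Check: 31*-102 + 48*66 = 6 = 6 ✓

Step 3: Write the general solution.
j = -102 + (48/1)t = -102 + 48t
k = 66 - (31/1)t = 66 - 31t
for any integer t.

j = -102 + 48t, k = 66 - 31t for integer t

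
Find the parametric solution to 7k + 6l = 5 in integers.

Step 1: Compute gcd(7, 6) = 1.
Since 1 divides 5, solutions exist.

Step 2: Find a particular solution using extended Euclidean algorithm.
We get k₀ = 5, l₀ = -5.
Check: 7*5 + 6*-5 = 5 = 5 ✓

Step 3: Write the general solution.
k = 5 + (6/1)t = 5 + 6t
l = -5 - (7/1)t = -5 - 7t
for any integer t.

k = 5 + 6t, l = -5 - 7t for integer t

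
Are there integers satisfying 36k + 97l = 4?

Step 1: Compute gcd(36, 97).
gcd(36, 97) = 1

Step 2: Check divisibility.
Does 1 divide 4? 4 = 1 x 4, so yes.

By the theorem on linear Diophantine equations, 36k + 97l = 4 has integer solutions if and only if gcd(36, 97) divides 4. Since 1 | 4, solutions exist.

Yes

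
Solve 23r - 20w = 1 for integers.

Step 1: Check solvability.
gcd(23, 20) = 1
Since 1 divides 1, solutions exist.

Step 2: Apply extended Euclidean algorithm to find gcd.
We find integers such that 23*x0 + 20*y0 = 1

Step 3: Scale the particular solution.
Multiply by 1/1 = 1:
r = 7, w = 8

Step 4: Verify.
23*(7) - 20*(8) = 1 = 1 ✓

r = 7, w = 8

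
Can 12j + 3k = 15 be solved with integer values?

Step 1: Compute gcd(12, 3).
gcd(12, 3) = 3

Step 2: Check divisibility.
Does 3 divide 15? 15 = 3 x 5, so yes.

By the theorem on linear Diophantine equations, 12j + 3k = 15 has integer solutions if and only if gcd(12, 3) divides 15. Since 3 | 15, solutions exist.

Yes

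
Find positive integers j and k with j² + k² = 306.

We need to find integers j, k > 0 such that j² + k² = 306.
Trying j = 9: k² = 306 - 9² = 306 - 81 = 225
k = 15
Check: 9² + 15² = 81 + 225 = 306 ✓

306 = 9² + 15²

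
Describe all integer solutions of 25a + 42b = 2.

Step 1: Compute gcd(25, 42) = 1.
Since 1 divides 2, solutions exist.

Step 2: Find a particular solution using extended Euclidean algorithm.
We get a₀ = -10, b₀ = 6.
Check: 25*-10 + 42*6 = 2 = 2 ✓

Step 3: Write the general solution.
a = -10 + (42/1)t = -10 + 42t
b = 6 - (25/1)t = 6 - 25t
for any integer t.

a = -10 + 42t, b = 6 - 25t for integer t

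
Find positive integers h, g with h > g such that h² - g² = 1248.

Factor: h² - g² = (h+g)(h-g) = 1248.
We need two factors of 1248 with the same parity.
Use h+g = 624 and h-g = 2 (product 624·2 = 1248).
Adding: 2h = 626, so h = 313.
Subtracting: 2g = 622, so g = 311.
Check: 313² - 311² = 97969 - 96721 = 1248 ✓

h = 313, g = 311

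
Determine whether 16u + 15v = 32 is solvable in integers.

Step 1: Compute gcd(16, 15).
gcd(16, 15) = 1

Step 2: Check divisibility.
Does 1 divide 32? 32 = 1 x 32, so yes.

By the theorem on linear Diophantine equations, 16u + 15v = 32 has integer solutions if and only if gcd(16, 15) divides 32. Since 1 | 32, solutions exist.

Yes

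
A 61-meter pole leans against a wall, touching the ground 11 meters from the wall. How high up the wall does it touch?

The ladder, wall, and ground form a right triangle with hypotenuse 61 and one leg 11.
By the Pythagorean theorem: h² = 61² - 11² = 3721 - 121 = 3600
h = √3600 = 60 meters

60 meters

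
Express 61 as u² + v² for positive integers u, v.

We need to find integers u, v > 0 such that u² + v² = 61.
Trying u = 5: v² = 61 - 5² = 61 - 25 = 36
v = 6
Check: 5² + 6² = 25 + 36 = 61 ✓

61 = 5² + 6²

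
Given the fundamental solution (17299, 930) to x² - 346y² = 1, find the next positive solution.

Solutions to x² - Dy² = 1 are generated by powers of (x₀ + y₀√D).
The next solution satisfies x₁ + y₁√346 = (x₀ + y₀√346)², giving:
x₁ = x₀² + 346y₀² = 17299² + 346·930² = 299255401 + 299255400 = 598510801
y₁ = 2x₀y₀ = 2·17299·930 = 32176140

Verify: 598510801² - 346·32176140² = 358215178913661601 - 358215178913661600 = 1 ✓

x = 598510801, y = 32176140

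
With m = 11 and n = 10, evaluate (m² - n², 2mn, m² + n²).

a = m² - n² = 121 - 100 = 21
b = 2mn = 2·11·10 = 220
c = m² + n² = 121 + 100 = 221
Verify: 21² + 220² = 441 + 48400 = 48841 = 221² ✓

(21, 220, 221)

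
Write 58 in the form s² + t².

We need to find integers s, t > 0 such that s² + t² = 58.
Trying s = 3: t² = 58 - 3² = 58 - 9 = 49
t = 7
Check: 3² + 7² = 9 + 49 = 58 ✓

58 = 3² + 7²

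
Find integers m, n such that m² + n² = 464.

We need to find integers m, n > 0 such that m² + n² = 464.
Trying m = 8: n² = 464 - 8² = 464 - 64 = 400
n = 20
Check: 8² + 20² = 64 + 400 = 464 ✓

464 = 8² + 20²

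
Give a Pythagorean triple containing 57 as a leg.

We need the other leg and hypotenuse such that 57² + x² = c².
Take x = 176, c = 185: 57² + 176² = 3249 + 30976 = 34225 = 185² ✓
Triple: (57, 176, 185)

(57, 176, 185)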